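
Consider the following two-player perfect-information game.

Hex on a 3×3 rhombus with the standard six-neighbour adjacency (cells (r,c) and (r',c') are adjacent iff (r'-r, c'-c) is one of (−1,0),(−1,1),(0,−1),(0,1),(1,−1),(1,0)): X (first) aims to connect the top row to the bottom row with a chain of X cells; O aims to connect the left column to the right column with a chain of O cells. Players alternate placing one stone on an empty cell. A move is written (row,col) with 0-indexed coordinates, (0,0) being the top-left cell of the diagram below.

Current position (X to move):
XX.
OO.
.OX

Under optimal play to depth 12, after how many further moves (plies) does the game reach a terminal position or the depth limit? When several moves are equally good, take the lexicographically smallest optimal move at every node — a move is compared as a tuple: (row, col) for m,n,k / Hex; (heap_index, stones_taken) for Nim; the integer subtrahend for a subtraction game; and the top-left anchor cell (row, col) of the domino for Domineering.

PV length from [XX./OO./.OX]: 2 plies

p1 X@[XX./OO./.OX]: (0,2)[XXX/OO./.OX]-1* (1,2)[XX./OOX/.OX]-1 (2,0)[XX./OO./XOX]-1
p2 O@[XXX/OO./.OX]: (1,2)[XXX/OOO/.OX]+1* (2,0)[XXX/OO./OOX]-1
p3 X@[XXX/OOO/.OX] terminal -1; root [XX./OO./.OX] d12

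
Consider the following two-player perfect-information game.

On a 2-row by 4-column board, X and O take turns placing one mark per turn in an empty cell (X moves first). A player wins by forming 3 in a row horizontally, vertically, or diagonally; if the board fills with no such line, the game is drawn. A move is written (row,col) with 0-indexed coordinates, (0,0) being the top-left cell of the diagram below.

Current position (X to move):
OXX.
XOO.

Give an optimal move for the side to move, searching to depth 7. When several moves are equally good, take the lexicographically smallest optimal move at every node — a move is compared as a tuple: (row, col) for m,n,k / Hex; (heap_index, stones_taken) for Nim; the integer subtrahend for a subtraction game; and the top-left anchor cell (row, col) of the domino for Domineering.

X's best at [OXX./XOO.]: (0,3)

ply 1, X at OXX./XOO. | (0,3)=+1→OXXX/XOO.*; (1,3)=+0→OXX./XOOX
ply 2: OXXX/XOO. is terminal -1 (O); from OXX./XOO. depth 7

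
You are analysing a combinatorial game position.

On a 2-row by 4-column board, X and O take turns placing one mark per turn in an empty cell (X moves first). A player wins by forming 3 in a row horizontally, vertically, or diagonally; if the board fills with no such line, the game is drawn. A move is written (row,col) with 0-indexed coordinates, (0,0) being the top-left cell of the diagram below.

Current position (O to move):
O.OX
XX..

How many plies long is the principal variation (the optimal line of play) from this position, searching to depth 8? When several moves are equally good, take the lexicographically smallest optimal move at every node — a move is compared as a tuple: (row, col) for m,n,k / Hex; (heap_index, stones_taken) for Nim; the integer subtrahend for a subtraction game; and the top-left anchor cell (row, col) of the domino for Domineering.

PV length from [O.OX/XX..]: 1 ply

[O.OX/XX..] O move#1: (0,1):+1/OOOX/XX..*, (1,2):+0/O.OX/XXO., (1,3):-1/O.OX/XX.O
[OOOX/XX..] end (terminal -1, X#2); searched O.OX/XX.. to 8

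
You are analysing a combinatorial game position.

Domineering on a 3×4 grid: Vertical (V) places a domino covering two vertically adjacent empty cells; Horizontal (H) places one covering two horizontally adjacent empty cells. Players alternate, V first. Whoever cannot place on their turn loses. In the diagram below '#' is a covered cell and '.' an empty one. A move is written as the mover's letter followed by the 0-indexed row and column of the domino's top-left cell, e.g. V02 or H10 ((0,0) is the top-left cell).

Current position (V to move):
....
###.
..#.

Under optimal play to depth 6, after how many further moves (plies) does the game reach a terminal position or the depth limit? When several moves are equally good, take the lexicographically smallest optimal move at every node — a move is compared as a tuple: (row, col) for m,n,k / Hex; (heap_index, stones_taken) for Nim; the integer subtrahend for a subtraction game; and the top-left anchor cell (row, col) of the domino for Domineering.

PV length from [..../###./..#.]: 2 plies

ply 1, V at ..../###./..#. | V03=-1→...#/####/..#.*; V13=-1→..../####/..##
ply 2, H at ...#/####/..#. | H00=+1→##.#/####/..#.*; H01=+1→.###/####/..#.; H20=+1→...#/####/###.
ply 3: ##.#/####/..#. is terminal -1 (V); from ..../###./..#. depth 6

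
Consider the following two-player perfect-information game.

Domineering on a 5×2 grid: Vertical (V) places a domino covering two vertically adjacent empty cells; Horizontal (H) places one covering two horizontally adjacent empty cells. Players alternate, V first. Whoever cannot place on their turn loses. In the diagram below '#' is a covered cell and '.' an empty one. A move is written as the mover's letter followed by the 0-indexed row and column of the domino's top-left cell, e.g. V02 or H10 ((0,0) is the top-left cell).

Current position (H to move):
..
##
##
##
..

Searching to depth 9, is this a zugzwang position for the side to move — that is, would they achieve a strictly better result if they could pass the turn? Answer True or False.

[../##/##/##/..] H move#1: H00:+1/##/##/##/##/..*, H40:+1/../##/##/##/##
[##/##/##/##/..] end (terminal -1, V#2); searched ../##/##/##/.. to 9
pass branch (V moves first from the same position):
  | [../##/##/##/..] end (terminal -1, V#1); searched ../##/##/##/.. to 9
H moving scores +1; H passing scores +1

zugzwang(../##/##/##/.., H) = False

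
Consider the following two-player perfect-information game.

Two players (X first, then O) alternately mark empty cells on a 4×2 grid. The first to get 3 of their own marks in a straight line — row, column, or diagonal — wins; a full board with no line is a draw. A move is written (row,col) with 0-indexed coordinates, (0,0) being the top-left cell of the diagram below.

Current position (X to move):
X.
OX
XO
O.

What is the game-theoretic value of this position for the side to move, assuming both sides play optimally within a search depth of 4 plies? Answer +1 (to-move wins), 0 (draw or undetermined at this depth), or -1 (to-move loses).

value(X./OX/XO/O., X) = 0

p1 X@[X./OX/XO/O.]: (0,1)[XX/OX/XO/O.]+0* (3,1)[X./OX/XO/OX]+0
p2 O@[XX/OX/XO/O.]: (3,1)[XX/OX/XO/OO]+0*
p3 X@[XX/OX/XO/OO] terminal +0; root [X./OX/XO/O.] d4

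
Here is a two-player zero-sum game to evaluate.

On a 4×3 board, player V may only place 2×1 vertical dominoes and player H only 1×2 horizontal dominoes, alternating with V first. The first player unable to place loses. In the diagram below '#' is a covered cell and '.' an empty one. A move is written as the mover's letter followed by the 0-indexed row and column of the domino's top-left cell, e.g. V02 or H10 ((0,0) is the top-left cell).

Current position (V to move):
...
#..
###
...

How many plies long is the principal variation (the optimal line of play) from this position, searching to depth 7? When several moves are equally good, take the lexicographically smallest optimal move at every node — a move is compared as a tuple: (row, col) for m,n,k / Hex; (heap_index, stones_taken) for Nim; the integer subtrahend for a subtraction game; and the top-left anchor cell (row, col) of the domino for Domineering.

ply 1, V at .../#../###/... | V01=+1→.#./##./###/...*; V02=-1→..#/#.#/###/...
ply 2, H at .#./##./###/... | H30=-1→.#./##./###/##.*; H31=-1→.#./##./###/.##
ply 3, V at .#./##./###/##. | V02=+1→.##/###/###/##.*
ply 4: .##/###/###/##. is terminal -1 (H); from .../#../###/... depth 7

PV length from [.../#../###/...]: 3 plies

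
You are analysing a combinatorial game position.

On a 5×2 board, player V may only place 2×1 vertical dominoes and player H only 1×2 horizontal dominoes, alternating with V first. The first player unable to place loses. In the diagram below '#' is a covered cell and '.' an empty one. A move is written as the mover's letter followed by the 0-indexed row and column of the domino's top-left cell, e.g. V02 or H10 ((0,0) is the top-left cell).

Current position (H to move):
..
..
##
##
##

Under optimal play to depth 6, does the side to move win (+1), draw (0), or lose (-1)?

value(../../##/##/##, H) = +1

p1 H@[../../##/##/##]: H00[##/../##/##/##]+1* H10[../##/##/##/##]+1
p2 V@[##/../##/##/##] terminal -1; root [../../##/##/##] d6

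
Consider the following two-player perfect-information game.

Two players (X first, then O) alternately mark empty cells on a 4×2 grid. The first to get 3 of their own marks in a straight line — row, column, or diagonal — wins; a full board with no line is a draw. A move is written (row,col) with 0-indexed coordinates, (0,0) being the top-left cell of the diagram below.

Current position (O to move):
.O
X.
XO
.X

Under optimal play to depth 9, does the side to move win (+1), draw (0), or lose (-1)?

value(.O/X./XO/.X, O) = +1

p1 O@[.O/X./XO/.X]: (0,0)[OO/X./XO/.X]-1 (1,1)[.O/XO/XO/.X]+1* (3,0)[.O/X./XO/OX]-1
p2 X@[.O/XO/XO/.X] terminal -1; root [.O/X./XO/.X] d9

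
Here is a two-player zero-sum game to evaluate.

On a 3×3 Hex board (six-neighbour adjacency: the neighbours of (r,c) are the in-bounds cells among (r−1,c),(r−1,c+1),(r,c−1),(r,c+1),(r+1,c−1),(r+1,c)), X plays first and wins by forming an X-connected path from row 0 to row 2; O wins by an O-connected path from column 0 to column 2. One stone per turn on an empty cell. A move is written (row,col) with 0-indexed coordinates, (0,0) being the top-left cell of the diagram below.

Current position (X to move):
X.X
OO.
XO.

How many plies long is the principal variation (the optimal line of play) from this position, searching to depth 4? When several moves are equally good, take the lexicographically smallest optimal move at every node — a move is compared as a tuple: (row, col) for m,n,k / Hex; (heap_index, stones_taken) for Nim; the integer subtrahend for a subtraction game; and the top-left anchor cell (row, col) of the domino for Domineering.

ply 1, X at X.X/OO./XO. | (0,1)=-1→XXX/OO./XO.*; (1,2)=-1→X.X/OOX/XO.; (2,2)=-1→X.X/OO./XOX
ply 2, O at XXX/OO./XO. | (1,2)=+1→XXX/OOO/XO.*; (2,2)=+1→XXX/OO./XOO
ply 3: XXX/OOO/XO. is terminal -1 (X); from X.X/OO./XO. depth 4

PV length from [X.X/OO./XO.]: 2 plies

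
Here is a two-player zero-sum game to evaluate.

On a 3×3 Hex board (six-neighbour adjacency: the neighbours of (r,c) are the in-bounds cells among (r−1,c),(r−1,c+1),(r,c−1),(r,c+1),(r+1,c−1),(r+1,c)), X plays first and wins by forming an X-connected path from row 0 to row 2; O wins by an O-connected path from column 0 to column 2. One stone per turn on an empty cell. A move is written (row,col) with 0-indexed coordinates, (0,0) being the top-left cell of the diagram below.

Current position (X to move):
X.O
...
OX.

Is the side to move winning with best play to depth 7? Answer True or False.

X winning at [X.O/.../OX.]: True

ply 1, X at X.O/.../OX. | (0,1)=-1→XXO/.../OX.; (1,0)=-1→X.O/X../OX.; (1,1)=+1→X.O/.X./OX.*; (1,2)=-1→X.O/..X/OX.; (2,2)=-1→X.O/.../OXX
ply 2, O at X.O/.X./OX. | (0,1)=-1→XOO/.X./OX.*; (1,0)=-1→X.O/OX./OX.; (1,2)=-1→X.O/.XO/OX.; (2,2)=-1→X.O/.X./OXO
ply 3, X at XOO/.X./OX. | (1,0)=+1→XOO/XX./OX.*; (1,2)=-1→XOO/.XX/OX.; (2,2)=-1→XOO/.X./OXX
ply 4: XOO/XX./OX. is terminal -1 (O); from X.O/.../OX. depth 7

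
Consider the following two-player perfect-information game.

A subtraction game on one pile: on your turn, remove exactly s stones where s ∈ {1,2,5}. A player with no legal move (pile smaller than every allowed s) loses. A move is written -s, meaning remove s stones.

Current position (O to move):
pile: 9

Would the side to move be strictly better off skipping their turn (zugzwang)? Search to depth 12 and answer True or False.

zugzwang(9, O) = True

[9] O move#1: -1:-1/8*, -2:-1/7, -5:-1/4
[8] X move#2: -1:-1/7, -2:+1/6*, -5:+1/3
[6] O move#3: -1:-1/5*, -2:-1/4, -5:-1/1
[5] X move#4: -1:-1/4, -2:+1/3*, -5:+1/0
[3] O move#5: -1:-1/2*, -2:-1/1
[2] X move#6: -1:-1/1, -2:+1/0*
[0] end (terminal -1, O#7); searched 9 to 12
if O skipped the turn, X would face:
~ [9] X move#1: -1:-1/8*, -2:-1/7, -5:-1/4
~ [8] O move#2: -1:-1/7, -2:+1/6*, -5:+1/3
~ [6] X move#3: -1:-1/5*, -2:-1/4, -5:-1/1
~ [5] O move#4: -1:-1/4, -2:+1/3*, -5:+1/0
~ [3] X move#5: -1:-1/2*, -2:-1/1
~ [2] O move#6: -1:-1/1, -2:+1/0*
~ [0] end (terminal -1, X#7); searched 9 to 12
compare (O): move=-1 vs pass=+1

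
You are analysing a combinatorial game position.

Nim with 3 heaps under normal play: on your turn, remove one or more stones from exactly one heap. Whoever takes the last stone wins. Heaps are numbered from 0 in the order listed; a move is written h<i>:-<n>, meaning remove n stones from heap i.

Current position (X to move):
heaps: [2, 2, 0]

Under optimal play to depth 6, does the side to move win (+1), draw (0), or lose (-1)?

ply 1, X at (2,2,0) | h0:-1=-1→(1,2,0)*; h0:-2=-1→(0,2,0); h1:-1=-1→(2,1,0); h1:-2=-1→(2,0,0)
ply 2, O at (1,2,0) | h0:-1=-1→(0,2,0); h1:-1=+1→(1,1,0)*; h1:-2=-1→(1,0,0)
ply 3, X at (1,1,0) | h0:-1=-1→(0,1,0)*; h1:-1=-1→(1,0,0)
ply 4, O at (0,1,0) | h1:-1=+1→(0,0,0)*
ply 5: (0,0,0) is terminal -1 (X); from (2,2,0) depth 6

value((2,2,0), X) = -1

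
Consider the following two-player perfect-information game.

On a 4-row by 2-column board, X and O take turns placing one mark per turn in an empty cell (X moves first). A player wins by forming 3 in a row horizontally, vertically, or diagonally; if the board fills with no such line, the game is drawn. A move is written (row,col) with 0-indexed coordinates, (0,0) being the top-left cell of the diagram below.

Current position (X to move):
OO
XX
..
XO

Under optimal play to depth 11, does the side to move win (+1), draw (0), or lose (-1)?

value(OO/XX/../XO, X) = +1

[OO/XX/../XO] X move#1: (2,0):+1/OO/XX/X./XO*, (2,1):+0/OO/XX/.X/XO
[OO/XX/X./XO] end (terminal -1, O#2); searched OO/XX/../XO to 11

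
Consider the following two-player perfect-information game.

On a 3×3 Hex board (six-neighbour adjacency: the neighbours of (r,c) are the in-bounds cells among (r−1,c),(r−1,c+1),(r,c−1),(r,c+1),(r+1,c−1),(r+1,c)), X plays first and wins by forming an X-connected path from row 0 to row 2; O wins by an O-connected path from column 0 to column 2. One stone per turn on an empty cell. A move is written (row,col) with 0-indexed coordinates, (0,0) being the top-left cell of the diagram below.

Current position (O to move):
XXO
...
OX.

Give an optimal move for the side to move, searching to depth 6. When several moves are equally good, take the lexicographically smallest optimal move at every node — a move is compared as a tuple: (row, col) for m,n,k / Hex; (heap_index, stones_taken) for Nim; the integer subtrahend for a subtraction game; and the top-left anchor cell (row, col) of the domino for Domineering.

O's best at [XXO/.../OX.]: (1,1)

[XXO/.../OX.] O move#1: (1,0):-1/XXO/O../OX., (1,1):+1/XXO/.O./OX.*, (1,2):-1/XXO/..O/OX., (2,2):-1/XXO/.../OXO
[XXO/.O./OX.] end (terminal -1, X#2); searched XXO/.../OX. to 6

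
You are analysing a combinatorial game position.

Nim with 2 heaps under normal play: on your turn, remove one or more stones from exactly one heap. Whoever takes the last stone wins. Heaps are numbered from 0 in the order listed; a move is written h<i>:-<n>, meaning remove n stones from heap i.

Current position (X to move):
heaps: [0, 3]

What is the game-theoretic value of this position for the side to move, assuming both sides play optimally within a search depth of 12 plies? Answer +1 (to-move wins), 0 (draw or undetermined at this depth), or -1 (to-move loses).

[(0,3)] X move#1: h1:-1:-1/(0,2), h1:-2:-1/(0,1), h1:-3:+1/(0,0)*
[(0,0)] end (terminal -1, O#2); searched (0,3) to 12

value((0,3), X) = +1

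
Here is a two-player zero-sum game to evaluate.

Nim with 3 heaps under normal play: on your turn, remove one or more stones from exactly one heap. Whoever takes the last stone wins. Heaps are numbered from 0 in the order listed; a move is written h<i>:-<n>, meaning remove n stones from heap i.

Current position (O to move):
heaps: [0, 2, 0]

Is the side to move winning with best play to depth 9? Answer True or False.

[(0,2,0)] O move#1: h1:-1:-1/(0,1,0), h1:-2:+1/(0,0,0)*
[(0,0,0)] end (terminal -1, X#2); searched (0,2,0) to 9

O winning at [(0,2,0)]: True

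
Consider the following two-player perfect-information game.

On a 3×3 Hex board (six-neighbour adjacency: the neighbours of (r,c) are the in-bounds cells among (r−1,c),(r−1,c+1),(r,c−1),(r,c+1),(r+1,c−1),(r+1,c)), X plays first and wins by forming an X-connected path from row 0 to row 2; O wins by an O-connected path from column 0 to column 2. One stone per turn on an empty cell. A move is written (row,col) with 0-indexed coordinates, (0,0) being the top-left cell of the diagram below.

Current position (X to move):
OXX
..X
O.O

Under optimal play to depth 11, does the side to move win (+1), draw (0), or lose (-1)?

value(OXX/..X/O.O, X) = +1

p1 X@[OXX/..X/O.O]: (1,0)[OXX/X.X/O.O]-1 (1,1)[OXX/.XX/O.O]-1 (2,1)[OXX/..X/OXO]+1*
p2 O@[OXX/..X/OXO] terminal -1; root [OXX/..X/O.O] d11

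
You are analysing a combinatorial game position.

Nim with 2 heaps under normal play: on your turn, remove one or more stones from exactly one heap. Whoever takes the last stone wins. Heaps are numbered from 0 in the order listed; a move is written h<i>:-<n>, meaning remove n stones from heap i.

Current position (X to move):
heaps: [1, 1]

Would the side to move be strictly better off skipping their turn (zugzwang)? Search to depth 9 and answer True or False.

zugzwang((1,1), X) = True

[(1,1)] X move#1: h0:-1:-1/(0,1)*, h1:-1:-1/(1,0)
[(0,1)] O move#2: h1:-1:+1/(0,0)*
[(0,0)] end (terminal -1, X#3); searched (1,1) to 9
if X skipped the turn, O would face:
~ [(1,1)] O move#1: h0:-1:-1/(0,1)*, h1:-1:-1/(1,0)
~ [(0,1)] X move#2: h1:-1:+1/(0,0)*
~ [(0,0)] end (terminal -1, O#3); searched (1,1) to 9
compare (X): move=-1 vs pass=+1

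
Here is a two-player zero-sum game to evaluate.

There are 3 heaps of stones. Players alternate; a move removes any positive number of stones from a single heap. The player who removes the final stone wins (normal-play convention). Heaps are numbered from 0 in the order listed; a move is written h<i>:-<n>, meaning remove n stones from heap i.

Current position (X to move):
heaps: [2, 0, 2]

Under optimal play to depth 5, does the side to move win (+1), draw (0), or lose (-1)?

value((2,0,2), X) = -1

[(2,0,2)] X move#1: h0:-1:-1/(1,0,2)*, h0:-2:-1/(0,0,2), h2:-1:-1/(2,0,1), h2:-2:-1/(2,0,0)
[(1,0,2)] O move#2: h0:-1:-1/(0,0,2), h2:-1:+1/(1,0,1)*, h2:-2:-1/(1,0,0)
[(1,0,1)] X move#3: h0:-1:-1/(0,0,1)*, h2:-1:-1/(1,0,0)
[(0,0,1)] O move#4: h2:-1:+1/(0,0,0)*
[(0,0,0)] end (terminal -1, X#5); searched (2,0,2) to 5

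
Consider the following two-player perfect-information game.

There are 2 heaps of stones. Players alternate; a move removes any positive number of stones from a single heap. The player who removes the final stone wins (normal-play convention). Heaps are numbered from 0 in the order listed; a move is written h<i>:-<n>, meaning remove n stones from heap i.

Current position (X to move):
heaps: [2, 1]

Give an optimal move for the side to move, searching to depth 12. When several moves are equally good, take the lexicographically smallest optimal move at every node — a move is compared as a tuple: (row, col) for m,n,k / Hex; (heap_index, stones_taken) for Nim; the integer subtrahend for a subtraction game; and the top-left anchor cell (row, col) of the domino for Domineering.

X's best at [(2,1)]: h0:-1

p1 X@[(2,1)]: h0:-1[(1,1)]+1* h0:-2[(0,1)]-1 h1:-1[(2,0)]-1
p2 O@[(1,1)]: h0:-1[(0,1)]-1* h1:-1[(1,0)]-1
p3 X@[(0,1)]: h1:-1[(0,0)]+1*
p4 O@[(0,0)] terminal -1; root [(2,1)] d12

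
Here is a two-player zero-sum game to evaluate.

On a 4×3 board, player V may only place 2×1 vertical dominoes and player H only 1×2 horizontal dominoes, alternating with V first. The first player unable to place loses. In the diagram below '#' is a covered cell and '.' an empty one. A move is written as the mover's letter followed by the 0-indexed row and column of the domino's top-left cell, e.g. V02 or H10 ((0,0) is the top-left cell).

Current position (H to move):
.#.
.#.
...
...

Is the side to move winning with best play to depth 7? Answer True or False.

[.#./.#./.../...] H move#1: H20:-1/.#./.#./##./...*, H21:-1/.#./.#./.##/..., H30:-1/.#./.#./.../##., H31:-1/.#./.#./.../.##
[.#./.#./##./...] V move#2: V00:+1/##./##./##./...*, V02:+1/.##/.##/##./..., V12:+1/.#./.##/###/..., V22:+1/.#./.#./###/..#
[##./##./##./...] H move#3: H30:-1/##./##./##./##.*, H31:-1/##./##./##./.##
[##./##./##./##.] V move#4: V02:+1/###/###/##./##.*, V12:+1/##./###/###/##., V22:+1/##./##./###/###
[###/###/##./##.] end (terminal -1, H#5); searched .#./.#./.../... to 7

H winning at [.#./.#./.../...]: False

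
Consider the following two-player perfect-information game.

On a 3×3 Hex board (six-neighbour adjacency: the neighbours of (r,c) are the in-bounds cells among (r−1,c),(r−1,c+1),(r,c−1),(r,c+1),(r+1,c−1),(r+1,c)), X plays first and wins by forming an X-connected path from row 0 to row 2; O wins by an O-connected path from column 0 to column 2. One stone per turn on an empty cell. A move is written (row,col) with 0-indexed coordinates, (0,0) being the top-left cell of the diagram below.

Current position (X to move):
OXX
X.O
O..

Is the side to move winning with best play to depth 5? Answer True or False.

ply 1, X at OXX/X.O/O.. | (1,1)=-1→OXX/XXO/O..*; (2,1)=-1→OXX/X.O/OX.; (2,2)=-1→OXX/X.O/O.X
ply 2, O at OXX/XXO/O.. | (2,1)=+1→OXX/XXO/OO.*; (2,2)=-1→OXX/XXO/O.O
ply 3: OXX/XXO/OO. is terminal -1 (X); from OXX/X.O/O.. depth 5

X winning at [OXX/X.O/O..]: False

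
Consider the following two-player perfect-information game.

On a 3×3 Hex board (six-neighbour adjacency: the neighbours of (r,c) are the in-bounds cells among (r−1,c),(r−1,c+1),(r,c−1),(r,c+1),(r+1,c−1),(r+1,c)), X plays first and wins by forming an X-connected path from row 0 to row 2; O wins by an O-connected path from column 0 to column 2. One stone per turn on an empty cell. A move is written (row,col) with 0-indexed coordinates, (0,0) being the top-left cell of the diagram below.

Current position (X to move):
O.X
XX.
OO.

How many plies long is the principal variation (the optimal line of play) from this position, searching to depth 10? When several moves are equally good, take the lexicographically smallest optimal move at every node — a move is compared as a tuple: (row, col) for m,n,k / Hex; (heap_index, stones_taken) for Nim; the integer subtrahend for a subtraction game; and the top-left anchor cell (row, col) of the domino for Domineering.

PV length from [O.X/XX./OO.]: 2 plies

ply 1, X at O.X/XX./OO. | (0,1)=-1→OXX/XX./OO.*; (1,2)=-1→O.X/XXX/OO.; (2,2)=-1→O.X/XX./OOX
ply 2, O at OXX/XX./OO. | (1,2)=+1→OXX/XXO/OO.*; (2,2)=+1→OXX/XX./OOO
ply 3: OXX/XXO/OO. is terminal -1 (X); from O.X/XX./OO. depth 10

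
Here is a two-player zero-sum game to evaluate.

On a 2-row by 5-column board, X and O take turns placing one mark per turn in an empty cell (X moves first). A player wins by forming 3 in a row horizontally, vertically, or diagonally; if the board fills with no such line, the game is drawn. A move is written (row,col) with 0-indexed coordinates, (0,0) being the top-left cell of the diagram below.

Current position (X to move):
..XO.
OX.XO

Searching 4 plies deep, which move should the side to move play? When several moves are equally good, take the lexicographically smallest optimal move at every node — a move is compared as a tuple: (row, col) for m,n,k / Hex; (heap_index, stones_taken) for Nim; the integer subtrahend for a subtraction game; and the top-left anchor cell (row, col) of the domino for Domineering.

X's best at [..XO./OX.XO]: (0,0)

[..XO./OX.XO] X move#1: (0,0):+1/X.XO./OX.XO*, (0,1):+1/.XXO./OX.XO, (0,4):+0/..XOX/OX.XO, (1,2):+1/..XO./OXXXO
[X.XO./OX.XO] O move#2: (0,1):-1/XOXO./OX.XO*, (0,4):-1/X.XOO/OX.XO, (1,2):-1/X.XO./OXOXO
[XOXO./OX.XO] X move#3: (0,4):+0/XOXOX/OX.XO, (1,2):+1/XOXO./OXXXO*
[XOXO./OXXXO] end (terminal -1, O#4); searched ..XO./OX.XO to 4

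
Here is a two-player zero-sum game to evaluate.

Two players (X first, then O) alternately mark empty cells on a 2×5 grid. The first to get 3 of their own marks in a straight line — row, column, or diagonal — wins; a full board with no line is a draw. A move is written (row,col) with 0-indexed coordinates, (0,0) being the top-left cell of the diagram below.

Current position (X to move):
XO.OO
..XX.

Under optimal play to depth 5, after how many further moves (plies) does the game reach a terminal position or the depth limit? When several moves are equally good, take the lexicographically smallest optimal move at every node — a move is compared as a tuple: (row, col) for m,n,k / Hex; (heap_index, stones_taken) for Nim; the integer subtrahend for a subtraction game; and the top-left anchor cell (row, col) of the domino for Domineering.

ply 1, X at XO.OO/..XX. | (0,2)=+1→XOXOO/..XX.*; (1,0)=-1→XO.OO/X.XX.; (1,1)=+1→XO.OO/.XXX.; (1,4)=+1→XO.OO/..XXX
ply 2, O at XOXOO/..XX. | (1,0)=-1→XOXOO/O.XX.*; (1,1)=-1→XOXOO/.OXX.; (1,4)=-1→XOXOO/..XXO
ply 3, X at XOXOO/O.XX. | (1,1)=+1→XOXOO/OXXX.*; (1,4)=+1→XOXOO/O.XXX
ply 4: XOXOO/OXXX. is terminal -1 (O); from XO.OO/..XX. depth 5

PV length from [XO.OO/..XX.]: 3 plies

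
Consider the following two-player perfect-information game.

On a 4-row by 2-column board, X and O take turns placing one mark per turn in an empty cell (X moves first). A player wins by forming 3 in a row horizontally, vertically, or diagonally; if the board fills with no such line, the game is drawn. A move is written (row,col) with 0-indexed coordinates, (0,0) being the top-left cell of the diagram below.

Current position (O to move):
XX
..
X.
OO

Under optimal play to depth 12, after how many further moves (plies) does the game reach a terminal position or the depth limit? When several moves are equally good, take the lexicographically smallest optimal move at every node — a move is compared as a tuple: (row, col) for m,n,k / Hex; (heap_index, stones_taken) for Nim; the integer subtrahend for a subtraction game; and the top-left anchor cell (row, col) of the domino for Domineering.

PV length from [XX/../X./OO]: 3 plies

[XX/../X./OO] O move#1: (1,0):+0/XX/O./X./OO*, (1,1):-1/XX/.O/X./OO, (2,1):-1/XX/../XO/OO
[XX/O./X./OO] X move#2: (1,1):+0/XX/OX/X./OO*, (2,1):+0/XX/O./XX/OO
[XX/OX/X./OO] O move#3: (2,1):+0/XX/OX/XO/OO*
[XX/OX/XO/OO] end (terminal +0, X#4); searched XX/../X./OO to 12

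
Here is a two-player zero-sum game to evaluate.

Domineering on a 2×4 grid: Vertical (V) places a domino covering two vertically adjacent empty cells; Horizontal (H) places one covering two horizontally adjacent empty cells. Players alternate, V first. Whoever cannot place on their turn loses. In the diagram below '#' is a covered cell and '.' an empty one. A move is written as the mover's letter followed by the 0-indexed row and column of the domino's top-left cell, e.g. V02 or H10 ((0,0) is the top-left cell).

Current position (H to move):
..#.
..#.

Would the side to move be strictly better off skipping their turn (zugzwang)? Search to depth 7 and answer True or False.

[..#./..#.] H move#1: H00:+1/###./..#.*, H10:+1/..#./###.
[###./..#.] V move#2: V03:-1/####/..##*
[####/..##] H move#3: H10:+1/####/####*
[####/####] end (terminal -1, V#4); searched ..#./..#. to 7
pass branch (V moves first from the same position):
  | [..#./..#.] V move#1: V00:+1/#.#./#.#.*, V01:+1/.##./.##., V03:-1/..##/..##
  | [#.#./#.#.] end (terminal -1, H#2); searched ..#./..#. to 7
H moving scores +1; H passing scores -1

zugzwang(..#./..#., H) = False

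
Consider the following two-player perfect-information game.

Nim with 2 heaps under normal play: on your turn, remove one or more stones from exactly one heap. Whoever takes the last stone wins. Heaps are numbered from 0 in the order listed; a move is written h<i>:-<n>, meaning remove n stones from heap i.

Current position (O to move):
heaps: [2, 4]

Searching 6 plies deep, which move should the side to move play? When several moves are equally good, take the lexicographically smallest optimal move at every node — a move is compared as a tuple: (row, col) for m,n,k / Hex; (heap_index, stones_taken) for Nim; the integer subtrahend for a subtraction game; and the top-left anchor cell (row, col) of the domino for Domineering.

O's best at [(2,4)]: h1:-2

p1 O@[(2,4)]: h0:-1[(1,4)]-1 h0:-2[(0,4)]-1 h1:-1[(2,3)]-1 h1:-2[(2,2)]+1* h1:-3[(2,1)]-1 h1:-4[(2,0)]-1
p2 X@[(2,2)]: h0:-1[(1,2)]-1* h0:-2[(0,2)]-1 h1:-1[(2,1)]-1 h1:-2[(2,0)]-1
p3 O@[(1,2)]: h0:-1[(0,2)]-1 h1:-1[(1,1)]+1* h1:-2[(1,0)]-1
p4 X@[(1,1)]: h0:-1[(0,1)]-1* h1:-1[(1,0)]-1
p5 O@[(0,1)]: h1:-1[(0,0)]+1*
p6 X@[(0,0)] terminal -1; root [(2,4)] d6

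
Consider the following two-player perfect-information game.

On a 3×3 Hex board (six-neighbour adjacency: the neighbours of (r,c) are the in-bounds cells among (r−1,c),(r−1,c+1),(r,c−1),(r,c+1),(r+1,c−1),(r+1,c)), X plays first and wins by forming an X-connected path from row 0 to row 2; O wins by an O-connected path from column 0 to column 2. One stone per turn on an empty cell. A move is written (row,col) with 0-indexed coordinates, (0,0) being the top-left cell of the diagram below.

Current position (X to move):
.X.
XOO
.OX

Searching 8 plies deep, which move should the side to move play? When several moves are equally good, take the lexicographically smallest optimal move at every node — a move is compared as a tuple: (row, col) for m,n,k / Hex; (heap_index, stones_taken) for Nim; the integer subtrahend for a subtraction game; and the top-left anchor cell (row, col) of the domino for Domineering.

X's best at [.X./XOO/.OX]: (2,0)

[.X./XOO/.OX] X move#1: (0,0):-1/XX./XOO/.OX, (0,2):-1/.XX/XOO/.OX, (2,0):+1/.X./XOO/XOX*
[.X./XOO/XOX] end (terminal -1, O#2); searched .X./XOO/.OX to 8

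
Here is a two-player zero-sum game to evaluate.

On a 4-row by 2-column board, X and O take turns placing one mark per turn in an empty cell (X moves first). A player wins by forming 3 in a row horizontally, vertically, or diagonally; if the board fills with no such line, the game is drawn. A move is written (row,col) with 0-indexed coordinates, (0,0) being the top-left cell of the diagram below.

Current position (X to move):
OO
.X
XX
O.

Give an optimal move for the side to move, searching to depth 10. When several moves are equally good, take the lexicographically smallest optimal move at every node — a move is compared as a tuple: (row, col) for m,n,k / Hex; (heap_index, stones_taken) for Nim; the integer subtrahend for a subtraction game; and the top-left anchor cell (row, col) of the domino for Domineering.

ply 1, X at OO/.X/XX/O. | (1,0)=+0→OO/XX/XX/O.; (3,1)=+1→OO/.X/XX/OX*
ply 2: OO/.X/XX/OX is terminal -1 (O); from OO/.X/XX/O. depth 10

X's best at [OO/.X/XX/O.]: (3,1)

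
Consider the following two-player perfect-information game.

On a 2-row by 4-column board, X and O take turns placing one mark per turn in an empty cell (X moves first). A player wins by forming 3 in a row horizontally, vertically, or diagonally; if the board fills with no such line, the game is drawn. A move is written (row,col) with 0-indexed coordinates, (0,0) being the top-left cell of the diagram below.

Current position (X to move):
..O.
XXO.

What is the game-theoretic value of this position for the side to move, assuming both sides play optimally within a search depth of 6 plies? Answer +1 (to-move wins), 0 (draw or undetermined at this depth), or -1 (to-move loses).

value(..O./XXO., X) = 0

[..O./XXO.] X move#1: (0,0):+0/X.O./XXO.*, (0,1):+0/.XO./XXO., (0,3):+0/..OX/XXO., (1,3):-1/..O./XXOX
[X.O./XXO.] O move#2: (0,1):+0/XOO./XXO.*, (0,3):+0/X.OO/XXO., (1,3):+0/X.O./XXOO
[XOO./XXO.] X move#3: (0,3):+0/XOOX/XXO.*, (1,3):-1/XOO./XXOX
[XOOX/XXO.] O move#4: (1,3):+0/XOOX/XXOO*
[XOOX/XXOO] end (terminal +0, X#5); searched ..O./XXO. to 6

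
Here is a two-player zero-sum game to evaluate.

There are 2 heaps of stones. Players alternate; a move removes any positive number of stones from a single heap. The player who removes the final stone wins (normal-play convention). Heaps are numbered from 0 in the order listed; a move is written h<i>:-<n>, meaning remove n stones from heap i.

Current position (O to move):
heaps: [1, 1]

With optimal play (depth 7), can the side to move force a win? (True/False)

O winning at [(1,1)]: False

ply 1, O at (1,1) | h0:-1=-1→(0,1)*; h1:-1=-1→(1,0)
ply 2, X at (0,1) | h1:-1=+1→(0,0)*
ply 3: (0,0) is terminal -1 (O); from (1,1) depth 7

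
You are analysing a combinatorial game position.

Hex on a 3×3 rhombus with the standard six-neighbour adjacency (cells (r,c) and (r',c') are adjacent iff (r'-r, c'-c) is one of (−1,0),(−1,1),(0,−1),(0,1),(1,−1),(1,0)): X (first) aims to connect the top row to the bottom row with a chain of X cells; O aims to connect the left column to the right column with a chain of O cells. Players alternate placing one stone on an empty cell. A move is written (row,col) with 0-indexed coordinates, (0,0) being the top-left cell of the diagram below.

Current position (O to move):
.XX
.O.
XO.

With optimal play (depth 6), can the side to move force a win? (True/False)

O winning at [.XX/.O./XO.]: True

[.XX/.O./XO.] O move#1: (0,0):-1/OXX/.O./XO., (1,0):+1/.XX/OO./XO.*, (1,2):-1/.XX/.OO/XO., (2,2):-1/.XX/.O./XOO
[.XX/OO./XO.] X move#2: (0,0):-1/XXX/OO./XO.*, (1,2):-1/.XX/OOX/XO., (2,2):-1/.XX/OO./XOX
[XXX/OO./XO.] O move#3: (1,2):+1/XXX/OOO/XO.*, (2,2):+1/XXX/OO./XOO
[XXX/OOO/XO.] end (terminal -1, X#4); searched .XX/.O./XO. to 6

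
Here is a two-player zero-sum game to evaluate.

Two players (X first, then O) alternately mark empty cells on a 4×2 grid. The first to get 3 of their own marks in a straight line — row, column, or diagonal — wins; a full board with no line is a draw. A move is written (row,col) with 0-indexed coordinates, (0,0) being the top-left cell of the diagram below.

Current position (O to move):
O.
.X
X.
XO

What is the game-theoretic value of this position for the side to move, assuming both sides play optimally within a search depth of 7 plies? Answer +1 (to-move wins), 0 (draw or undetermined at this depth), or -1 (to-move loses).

value(O./.X/X./XO, O) = 0

[O./.X/X./XO] O move#1: (0,1):-1/OO/.X/X./XO, (1,0):+0/O./OX/X./XO*, (2,1):-1/O./.X/XO/XO
[O./OX/X./XO] X move#2: (0,1):+0/OX/OX/X./XO*, (2,1):+0/O./OX/XX/XO
[OX/OX/X./XO] O move#3: (2,1):+0/OX/OX/XO/XO*
[OX/OX/XO/XO] end (terminal +0, X#4); searched O./.X/X./XO to 7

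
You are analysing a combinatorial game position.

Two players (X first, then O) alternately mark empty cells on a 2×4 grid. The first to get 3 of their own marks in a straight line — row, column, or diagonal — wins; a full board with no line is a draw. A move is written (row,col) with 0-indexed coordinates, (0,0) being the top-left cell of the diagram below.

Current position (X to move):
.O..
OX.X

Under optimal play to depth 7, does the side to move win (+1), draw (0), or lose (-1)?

value(.O../OX.X, X) = +1

[.O../OX.X] X move#1: (0,0):+0/XO../OX.X, (0,2):+0/.OX./OX.X, (0,3):+0/.O.X/OX.X, (1,2):+1/.O../OXXX*
[.O../OXXX] end (terminal -1, O#2); searched .O../OX.X to 7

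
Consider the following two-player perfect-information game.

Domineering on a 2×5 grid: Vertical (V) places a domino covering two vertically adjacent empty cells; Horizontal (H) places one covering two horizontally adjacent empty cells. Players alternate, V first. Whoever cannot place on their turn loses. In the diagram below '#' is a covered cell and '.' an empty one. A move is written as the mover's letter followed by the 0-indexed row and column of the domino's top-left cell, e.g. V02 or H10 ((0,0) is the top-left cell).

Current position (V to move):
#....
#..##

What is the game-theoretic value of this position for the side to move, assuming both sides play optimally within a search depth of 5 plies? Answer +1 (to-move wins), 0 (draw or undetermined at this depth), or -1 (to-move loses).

p1 V@[#..../#..##]: V01[##.../##.##]-1 V02[#.#../#.###]+1*
p2 H@[#.#../#.###]: H03[#.###/#.###]-1*
p3 V@[#.###/#.###]: V01[#####/#####]+1*
p4 H@[#####/#####] terminal -1; root [#..../#..##] d5

value(#..../#..##, V) = +1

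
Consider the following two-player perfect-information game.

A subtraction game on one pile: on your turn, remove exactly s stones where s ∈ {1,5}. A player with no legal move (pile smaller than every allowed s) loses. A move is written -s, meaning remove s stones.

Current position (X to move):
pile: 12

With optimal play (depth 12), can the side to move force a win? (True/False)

X winning at [12]: False

ply 1, X at 12 | -1=-1→11*; -5=-1→7
ply 2, O at 11 | -1=+1→10*; -5=+1→6
ply 3, X at 10 | -1=-1→9*; -5=-1→5
ply 4, O at 9 | -1=+1→8*; -5=+1→4
ply 5, X at 8 | -1=-1→7*; -5=-1→3
ply 6, O at 7 | -1=+1→6*; -5=+1→2
ply 7, X at 6 | -1=-1→5*; -5=-1→1
ply 8, O at 5 | -1=+1→4*; -5=+1→0
ply 9, X at 4 | -1=-1→3*
ply 10, O at 3 | -1=+1→2*
ply 11, X at 2 | -1=-1→1*
ply 12, O at 1 | -1=+1→0*
ply 13: 0 is terminal -1 (X); from 12 depth 12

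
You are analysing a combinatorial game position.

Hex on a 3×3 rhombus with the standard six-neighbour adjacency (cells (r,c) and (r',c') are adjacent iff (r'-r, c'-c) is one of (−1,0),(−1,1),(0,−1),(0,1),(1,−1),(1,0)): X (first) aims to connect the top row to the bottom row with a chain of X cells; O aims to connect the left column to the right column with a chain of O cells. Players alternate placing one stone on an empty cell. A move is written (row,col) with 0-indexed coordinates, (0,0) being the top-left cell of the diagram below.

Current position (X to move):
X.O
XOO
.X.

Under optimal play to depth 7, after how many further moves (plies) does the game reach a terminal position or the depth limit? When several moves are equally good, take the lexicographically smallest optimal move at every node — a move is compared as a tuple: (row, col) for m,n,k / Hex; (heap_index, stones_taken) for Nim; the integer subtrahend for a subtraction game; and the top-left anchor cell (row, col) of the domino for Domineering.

PV length from [X.O/XOO/.X.]: 1 ply

p1 X@[X.O/XOO/.X.]: (0,1)[XXO/XOO/.X.]-1 (2,0)[X.O/XOO/XX.]+1* (2,2)[X.O/XOO/.XX]-1
p2 O@[X.O/XOO/XX.] terminal -1; root [X.O/XOO/.X.] d7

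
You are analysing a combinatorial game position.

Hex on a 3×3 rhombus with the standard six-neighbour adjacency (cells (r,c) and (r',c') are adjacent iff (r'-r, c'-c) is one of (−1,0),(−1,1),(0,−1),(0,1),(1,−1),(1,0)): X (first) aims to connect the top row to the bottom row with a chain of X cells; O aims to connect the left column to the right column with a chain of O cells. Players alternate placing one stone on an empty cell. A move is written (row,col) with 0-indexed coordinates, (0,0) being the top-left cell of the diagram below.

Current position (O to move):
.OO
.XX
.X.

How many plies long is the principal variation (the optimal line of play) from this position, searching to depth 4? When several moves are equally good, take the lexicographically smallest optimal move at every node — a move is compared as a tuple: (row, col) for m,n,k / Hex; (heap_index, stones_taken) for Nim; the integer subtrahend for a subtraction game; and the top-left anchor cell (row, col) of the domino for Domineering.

ply 1, O at .OO/.XX/.X. | (0,0)=+1→OOO/.XX/.X.*; (1,0)=+1→.OO/OXX/.X.; (2,0)=+1→.OO/.XX/OX.; (2,2)=+1→.OO/.XX/.XO
ply 2: OOO/.XX/.X. is terminal -1 (X); from .OO/.XX/.X. depth 4

PV length from [.OO/.XX/.X.]: 1 ply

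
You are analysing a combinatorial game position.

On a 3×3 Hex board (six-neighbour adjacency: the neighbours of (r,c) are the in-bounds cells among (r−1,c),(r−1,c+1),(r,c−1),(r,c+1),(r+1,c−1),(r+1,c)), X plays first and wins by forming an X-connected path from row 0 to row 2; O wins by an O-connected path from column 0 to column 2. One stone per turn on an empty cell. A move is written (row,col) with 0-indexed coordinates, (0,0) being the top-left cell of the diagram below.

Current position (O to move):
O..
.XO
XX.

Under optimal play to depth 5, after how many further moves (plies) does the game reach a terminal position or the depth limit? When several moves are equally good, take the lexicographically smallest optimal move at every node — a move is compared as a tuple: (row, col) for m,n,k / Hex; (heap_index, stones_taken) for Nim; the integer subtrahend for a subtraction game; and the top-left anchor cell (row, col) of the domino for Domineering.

PV length from [O../.XO/XX.]: 2 plies

p1 O@[O../.XO/XX.]: (0,1)[OO./.XO/XX.]-1* (0,2)[O.O/.XO/XX.]-1 (1,0)[O../OXO/XX.]-1 (2,2)[O../.XO/XXO]-1
p2 X@[OO./.XO/XX.]: (0,2)[OOX/.XO/XX.]+1* (1,0)[OO./XXO/XX.]-1 (2,2)[OO./.XO/XXX]-1
p3 O@[OOX/.XO/XX.] terminal -1; root [O../.XO/XX.] d5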